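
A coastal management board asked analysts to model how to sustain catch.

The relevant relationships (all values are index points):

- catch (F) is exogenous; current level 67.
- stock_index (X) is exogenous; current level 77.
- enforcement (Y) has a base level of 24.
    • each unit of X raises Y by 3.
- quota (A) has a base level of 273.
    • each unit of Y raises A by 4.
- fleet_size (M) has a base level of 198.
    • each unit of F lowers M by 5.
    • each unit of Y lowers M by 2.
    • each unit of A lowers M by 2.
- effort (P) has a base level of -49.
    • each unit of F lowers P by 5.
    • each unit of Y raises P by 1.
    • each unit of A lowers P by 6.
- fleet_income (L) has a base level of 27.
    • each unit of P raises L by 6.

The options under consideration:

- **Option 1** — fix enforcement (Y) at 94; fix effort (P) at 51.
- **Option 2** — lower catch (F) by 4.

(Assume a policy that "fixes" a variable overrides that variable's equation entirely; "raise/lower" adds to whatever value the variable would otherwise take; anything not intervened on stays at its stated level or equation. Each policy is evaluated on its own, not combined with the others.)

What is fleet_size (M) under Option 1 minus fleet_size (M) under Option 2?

Option 1 (Y := 94, P := 51):
  F = 67
  X = 77
  Y = 94
  A = 273 + 4·94 = 649
  M = 198 − 5·67 − 2·94 − 2·649 = -1623
Option 2 (F − 4):
  F = 67 − 4 = 63
  X = 77
  Y = 24 + 3·77 = 255
  A = 273 + 4·255 = 1293
  M = 198 − 5·63 − 2·255 − 2·1293 = -3213
M: -1623 − (-3213) = 1590

1590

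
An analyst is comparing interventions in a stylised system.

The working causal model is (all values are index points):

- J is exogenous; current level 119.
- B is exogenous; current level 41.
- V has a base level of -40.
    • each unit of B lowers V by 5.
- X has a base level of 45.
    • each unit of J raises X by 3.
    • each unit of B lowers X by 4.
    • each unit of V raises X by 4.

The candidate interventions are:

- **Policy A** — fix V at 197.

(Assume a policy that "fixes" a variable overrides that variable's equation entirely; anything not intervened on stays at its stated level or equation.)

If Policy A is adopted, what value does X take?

Policy A (V := 197):
  J = 119
  B = 41
  V = 197
  X = 45 + 3·119 − 4·41 + 4·197 = 1026

1026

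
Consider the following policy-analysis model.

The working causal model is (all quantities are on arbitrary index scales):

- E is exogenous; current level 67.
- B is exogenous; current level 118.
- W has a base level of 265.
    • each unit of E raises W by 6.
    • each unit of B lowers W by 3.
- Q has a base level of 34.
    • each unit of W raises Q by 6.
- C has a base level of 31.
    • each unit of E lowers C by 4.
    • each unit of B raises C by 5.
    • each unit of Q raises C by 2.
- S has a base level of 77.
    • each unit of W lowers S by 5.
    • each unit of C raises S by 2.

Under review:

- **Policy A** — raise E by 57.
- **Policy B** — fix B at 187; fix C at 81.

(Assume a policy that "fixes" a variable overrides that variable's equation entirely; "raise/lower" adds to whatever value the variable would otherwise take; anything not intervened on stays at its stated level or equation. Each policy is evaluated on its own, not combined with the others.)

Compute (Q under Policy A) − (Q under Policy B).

3294

Policy A (E + 57):
  E = 67 + 57 = 124
  B = 118
  W = 265 + 6·124 − 3·118 = 655
  Q = 34 + 6·655 = 3964
Policy B (B := 187, C := 81):
  E = 67
  B = 187
  W = 265 + 6·67 − 3·187 = 106
  Q = 34 + 6·106 = 670
Q: 3964 − 670 = 3294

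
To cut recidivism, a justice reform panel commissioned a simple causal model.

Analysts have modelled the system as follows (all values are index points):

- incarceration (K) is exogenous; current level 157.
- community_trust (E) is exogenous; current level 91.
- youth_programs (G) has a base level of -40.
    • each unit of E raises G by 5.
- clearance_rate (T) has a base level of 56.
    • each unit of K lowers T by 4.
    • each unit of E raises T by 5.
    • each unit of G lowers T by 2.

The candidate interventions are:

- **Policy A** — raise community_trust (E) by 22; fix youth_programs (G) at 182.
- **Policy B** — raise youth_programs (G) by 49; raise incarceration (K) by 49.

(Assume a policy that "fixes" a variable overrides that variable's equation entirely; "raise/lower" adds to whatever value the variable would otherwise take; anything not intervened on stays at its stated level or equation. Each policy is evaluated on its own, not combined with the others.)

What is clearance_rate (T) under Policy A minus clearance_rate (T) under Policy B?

Policy A (E + 22, G := 182):
  K = 157
  E = 91 + 22 = 113
  G = 182
  T = 56 − 4·157 + 5·113 − 2·182 = -371
Policy B (G + 49, K + 49):
  K = 157 + 49 = 206
  E = 91
  G = -40 + 5·91 (+49 from intervention) = 464
  T = 56 − 4·206 + 5·91 − 2·464 = -1241
T: -371 − (-1241) = 870

870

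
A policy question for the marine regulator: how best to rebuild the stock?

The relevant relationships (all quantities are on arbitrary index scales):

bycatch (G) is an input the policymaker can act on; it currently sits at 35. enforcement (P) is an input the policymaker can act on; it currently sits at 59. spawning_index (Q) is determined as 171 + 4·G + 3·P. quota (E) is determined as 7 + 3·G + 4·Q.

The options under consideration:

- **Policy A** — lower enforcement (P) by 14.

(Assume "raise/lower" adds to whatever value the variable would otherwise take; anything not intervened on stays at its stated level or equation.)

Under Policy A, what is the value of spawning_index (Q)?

446

Policy A (P − 14):
  G = 35
  P = 59 − 14 = 45
  Q = 171 + 4·35 + 3·45 = 446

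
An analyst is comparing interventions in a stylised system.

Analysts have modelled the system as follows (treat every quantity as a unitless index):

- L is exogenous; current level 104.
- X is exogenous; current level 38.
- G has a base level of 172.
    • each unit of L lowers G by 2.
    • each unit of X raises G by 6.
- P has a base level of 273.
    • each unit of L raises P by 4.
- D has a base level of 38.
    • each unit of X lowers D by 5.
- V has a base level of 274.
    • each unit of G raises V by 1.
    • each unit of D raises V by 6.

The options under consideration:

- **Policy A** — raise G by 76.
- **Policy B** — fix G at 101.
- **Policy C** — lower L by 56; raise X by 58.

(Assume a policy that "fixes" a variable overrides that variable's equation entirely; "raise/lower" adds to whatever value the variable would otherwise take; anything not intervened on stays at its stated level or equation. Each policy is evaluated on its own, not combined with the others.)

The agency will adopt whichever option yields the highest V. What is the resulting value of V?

Policy A (G + 76):
  L = 104
  X = 38
  G = 172 − 2·104 + 6·38 (+76 from intervention) = 268
  D = 38 − 5·38 = -152
  V = 274 + 268 + 6·(-152) = -370
Policy B (G := 101):
  L = 104
  X = 38
  G = 101
  D = 38 − 5·38 = -152
  V = 274 + 101 + 6·(-152) = -537
Policy C (L − 56, X + 58):
  L = 104 − 56 = 48
  X = 38 + 58 = 96
  G = 172 − 2·48 + 6·96 = 652
  D = 38 − 5·96 = -442
  V = 274 + 652 + 6·(-442) = -1726
Comparing — Policy A: V=-370, Policy B: V=-537, Policy C: V=-1726. Highest is -370 (Policy A).

-370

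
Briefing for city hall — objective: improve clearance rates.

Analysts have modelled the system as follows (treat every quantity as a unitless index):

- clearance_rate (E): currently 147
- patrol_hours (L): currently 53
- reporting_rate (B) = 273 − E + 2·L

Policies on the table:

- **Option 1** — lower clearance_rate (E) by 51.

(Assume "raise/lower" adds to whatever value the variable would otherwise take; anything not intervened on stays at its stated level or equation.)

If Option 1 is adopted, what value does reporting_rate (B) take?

283

Option 1 (E − 51):
  E = 147 − 51 = 96
  L = 53
  B = 273 − 96 + 2·53 = 283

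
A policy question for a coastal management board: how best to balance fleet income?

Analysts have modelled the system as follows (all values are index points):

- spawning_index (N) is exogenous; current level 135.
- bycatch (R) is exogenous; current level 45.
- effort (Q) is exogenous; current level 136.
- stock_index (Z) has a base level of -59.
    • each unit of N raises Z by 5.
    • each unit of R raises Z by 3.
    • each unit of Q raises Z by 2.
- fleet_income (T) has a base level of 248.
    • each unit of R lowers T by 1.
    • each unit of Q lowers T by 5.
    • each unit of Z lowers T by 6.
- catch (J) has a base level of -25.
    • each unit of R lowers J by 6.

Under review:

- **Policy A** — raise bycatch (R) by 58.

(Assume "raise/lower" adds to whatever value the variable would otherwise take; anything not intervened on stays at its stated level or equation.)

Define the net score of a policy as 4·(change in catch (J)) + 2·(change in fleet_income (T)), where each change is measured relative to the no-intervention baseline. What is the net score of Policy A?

-3596

Baseline:
  N = 135
  R = 45
  Q = 136
  Z = -59 + 5·135 + 3·45 + 2·136 = 1023
  T = 248 − 45 − 5·136 − 6·1023 = -6615
  J = -25 − 6·45 = -295
Policy A (R + 58):
  N = 135
  R = 45 + 58 = 103
  Q = 136
  Z = -59 + 5·135 + 3·103 + 2·136 = 1197
  T = 248 − 103 − 5·136 − 6·1197 = -7717
  J = -25 − 6·103 = -643
ΔJ = -643 − (-295) = -348; ΔT = -7717 − (-6615) = -1102
Score = 4·(-348) + 2·(-1102) = -3596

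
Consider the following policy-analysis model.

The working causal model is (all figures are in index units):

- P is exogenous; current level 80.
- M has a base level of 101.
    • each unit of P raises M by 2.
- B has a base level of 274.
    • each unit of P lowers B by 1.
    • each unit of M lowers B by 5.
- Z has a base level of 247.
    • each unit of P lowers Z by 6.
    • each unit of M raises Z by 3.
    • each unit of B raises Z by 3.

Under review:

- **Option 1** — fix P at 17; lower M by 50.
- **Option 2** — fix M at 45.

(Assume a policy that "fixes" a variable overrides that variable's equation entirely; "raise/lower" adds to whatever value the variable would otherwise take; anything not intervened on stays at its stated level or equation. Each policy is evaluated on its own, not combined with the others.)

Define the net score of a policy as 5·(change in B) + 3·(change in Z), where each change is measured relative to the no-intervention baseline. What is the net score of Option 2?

13176

Baseline:
  P = 80
  M = 101 + 2·80 = 261
  B = 274 − 80 − 5·261 = -1111
  Z = 247 − 6·80 + 3·261 + 3·(-1111) = -2783
Option 2 (M := 45):
  P = 80
  M = 45
  B = 274 − 80 − 5·45 = -31
  Z = 247 − 6·80 + 3·45 + 3·(-31) = -191
ΔB = -31 − (-1111) = 1080; ΔZ = -191 − (-2783) = 2592
Score = 5·1080 + 3·2592 = 13176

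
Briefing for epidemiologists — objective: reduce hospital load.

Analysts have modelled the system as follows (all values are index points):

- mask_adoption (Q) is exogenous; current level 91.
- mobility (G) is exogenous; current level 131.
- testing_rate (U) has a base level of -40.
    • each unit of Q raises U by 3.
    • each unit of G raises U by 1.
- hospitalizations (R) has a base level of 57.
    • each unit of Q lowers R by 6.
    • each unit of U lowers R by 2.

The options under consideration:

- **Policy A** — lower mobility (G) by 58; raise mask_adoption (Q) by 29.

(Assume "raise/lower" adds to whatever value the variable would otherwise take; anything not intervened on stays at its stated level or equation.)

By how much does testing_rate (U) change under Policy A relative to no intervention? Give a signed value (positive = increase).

Baseline:
  Q = 91
  G = 131
  U = -40 + 3·91 + 131 = 364
Policy A (G − 58, Q + 29):
  Q = 91 + 29 = 120
  G = 131 − 58 = 73
  U = -40 + 3·120 + 73 = 393
Change in U: 393 − 364 = 29

29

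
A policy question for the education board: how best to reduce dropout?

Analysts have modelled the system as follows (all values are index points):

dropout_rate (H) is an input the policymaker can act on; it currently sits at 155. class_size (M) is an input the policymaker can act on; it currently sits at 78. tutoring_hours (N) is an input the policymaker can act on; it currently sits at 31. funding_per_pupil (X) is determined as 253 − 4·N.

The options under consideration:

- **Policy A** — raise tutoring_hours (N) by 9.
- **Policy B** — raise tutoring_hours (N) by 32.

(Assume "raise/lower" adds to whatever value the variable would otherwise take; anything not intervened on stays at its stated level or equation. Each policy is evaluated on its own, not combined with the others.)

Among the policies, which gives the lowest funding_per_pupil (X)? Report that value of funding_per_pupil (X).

1

Policy A (N + 9):
  N = 31 + 9 = 40
  X = 253 − 4·40 = 93
Policy B (N + 32):
  N = 31 + 32 = 63
  X = 253 − 4·63 = 1
Comparing — Policy A: X=93, Policy B: X=1. Lowest is 1 (Policy B).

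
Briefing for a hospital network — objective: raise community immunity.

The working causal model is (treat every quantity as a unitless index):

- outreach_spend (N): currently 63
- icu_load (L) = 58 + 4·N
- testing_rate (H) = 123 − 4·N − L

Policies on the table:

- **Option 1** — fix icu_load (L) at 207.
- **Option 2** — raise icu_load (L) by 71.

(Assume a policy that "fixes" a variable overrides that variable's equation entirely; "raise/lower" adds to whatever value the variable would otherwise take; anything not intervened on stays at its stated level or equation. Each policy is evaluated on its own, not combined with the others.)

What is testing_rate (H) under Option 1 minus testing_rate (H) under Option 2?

Option 1 (L := 207):
  N = 63
  L = 207
  H = 123 − 4·63 − 207 = -336
Option 2 (L + 71):
  N = 63
  L = 58 + 4·63 (+71 from intervention) = 381
  H = 123 − 4·63 − 381 = -510
H: -336 − (-510) = 174

174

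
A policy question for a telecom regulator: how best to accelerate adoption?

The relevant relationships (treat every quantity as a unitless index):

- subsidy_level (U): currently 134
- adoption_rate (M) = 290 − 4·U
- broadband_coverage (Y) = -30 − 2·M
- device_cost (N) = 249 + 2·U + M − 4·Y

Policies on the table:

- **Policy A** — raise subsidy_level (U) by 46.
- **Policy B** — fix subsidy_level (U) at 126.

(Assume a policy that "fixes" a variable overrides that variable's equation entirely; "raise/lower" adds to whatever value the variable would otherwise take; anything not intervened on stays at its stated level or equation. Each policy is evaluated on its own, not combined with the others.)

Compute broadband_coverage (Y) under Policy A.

830

Policy A (U + 46):
  U = 134 + 46 = 180
  M = 290 − 4·180 = -430
  Y = -30 − 2·(-430) = 830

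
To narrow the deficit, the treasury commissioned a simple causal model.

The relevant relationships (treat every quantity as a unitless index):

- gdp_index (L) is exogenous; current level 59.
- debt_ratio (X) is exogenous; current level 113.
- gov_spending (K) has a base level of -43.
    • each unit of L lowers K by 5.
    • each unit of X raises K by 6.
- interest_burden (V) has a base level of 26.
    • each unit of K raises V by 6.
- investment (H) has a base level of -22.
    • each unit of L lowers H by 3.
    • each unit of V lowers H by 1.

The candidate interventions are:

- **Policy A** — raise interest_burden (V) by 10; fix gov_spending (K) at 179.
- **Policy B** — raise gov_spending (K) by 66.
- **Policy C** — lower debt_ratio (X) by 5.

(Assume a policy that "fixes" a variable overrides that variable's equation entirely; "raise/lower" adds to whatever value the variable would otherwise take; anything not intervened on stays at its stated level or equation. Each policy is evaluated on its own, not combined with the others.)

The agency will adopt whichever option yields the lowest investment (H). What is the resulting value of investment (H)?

Policy A (V + 10, K := 179):
  L = 59
  X = 113
  K = 179
  V = 26 + 6·179 (+10 from intervention) = 1110
  H = -22 − 3·59 − 1110 = -1309
Policy B (K + 66):
  L = 59
  X = 113
  K = -43 − 5·59 + 6·113 (+66 from intervention) = 406
  V = 26 + 6·406 = 2462
  H = -22 − 3·59 − 2462 = -2661
Policy C (X − 5):
  L = 59
  X = 113 − 5 = 108
  K = -43 − 5·59 + 6·108 = 310
  V = 26 + 6·310 = 1886
  H = -22 − 3·59 − 1886 = -2085
Comparing — Policy A: H=-1309, Policy B: H=-2661, Policy C: H=-2085. Lowest is -2661 (Policy B).

-2661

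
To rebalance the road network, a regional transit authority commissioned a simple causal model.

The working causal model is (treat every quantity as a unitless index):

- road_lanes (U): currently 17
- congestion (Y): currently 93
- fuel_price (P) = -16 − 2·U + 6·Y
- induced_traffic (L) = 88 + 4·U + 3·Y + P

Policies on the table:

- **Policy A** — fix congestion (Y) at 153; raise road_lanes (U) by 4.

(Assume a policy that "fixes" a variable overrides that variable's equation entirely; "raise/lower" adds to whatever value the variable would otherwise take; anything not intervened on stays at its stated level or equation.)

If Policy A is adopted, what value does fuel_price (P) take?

860

Policy A (Y := 153, U + 4):
  U = 17 + 4 = 21
  Y = 153
  P = -16 − 2·21 + 6·153 = 860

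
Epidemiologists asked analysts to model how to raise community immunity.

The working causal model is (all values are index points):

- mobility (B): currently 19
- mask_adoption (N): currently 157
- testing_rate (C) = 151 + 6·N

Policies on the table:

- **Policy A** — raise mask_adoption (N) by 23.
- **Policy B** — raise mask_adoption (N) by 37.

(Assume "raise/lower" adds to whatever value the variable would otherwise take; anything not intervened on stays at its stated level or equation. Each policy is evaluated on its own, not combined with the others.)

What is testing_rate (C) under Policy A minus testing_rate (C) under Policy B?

Policy A (N + 23):
  N = 157 + 23 = 180
  C = 151 + 6·180 = 1231
Policy B (N + 37):
  N = 157 + 37 = 194
  C = 151 + 6·194 = 1315
C: 1231 − 1315 = -84

-84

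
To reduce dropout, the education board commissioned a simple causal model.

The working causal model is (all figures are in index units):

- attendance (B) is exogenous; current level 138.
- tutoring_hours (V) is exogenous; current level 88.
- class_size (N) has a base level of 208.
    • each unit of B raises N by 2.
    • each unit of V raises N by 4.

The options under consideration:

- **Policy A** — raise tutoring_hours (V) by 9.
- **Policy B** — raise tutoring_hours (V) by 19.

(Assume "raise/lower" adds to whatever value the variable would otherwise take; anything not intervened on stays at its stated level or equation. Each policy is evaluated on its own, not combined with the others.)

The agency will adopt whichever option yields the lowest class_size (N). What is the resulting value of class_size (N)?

Policy A (V + 9):
  B = 138
  V = 88 + 9 = 97
  N = 208 + 2·138 + 4·97 = 872
Policy B (V + 19):
  B = 138
  V = 88 + 19 = 107
  N = 208 + 2·138 + 4·107 = 912
Comparing — Policy A: N=872, Policy B: N=912. Lowest is 872 (Policy A).

872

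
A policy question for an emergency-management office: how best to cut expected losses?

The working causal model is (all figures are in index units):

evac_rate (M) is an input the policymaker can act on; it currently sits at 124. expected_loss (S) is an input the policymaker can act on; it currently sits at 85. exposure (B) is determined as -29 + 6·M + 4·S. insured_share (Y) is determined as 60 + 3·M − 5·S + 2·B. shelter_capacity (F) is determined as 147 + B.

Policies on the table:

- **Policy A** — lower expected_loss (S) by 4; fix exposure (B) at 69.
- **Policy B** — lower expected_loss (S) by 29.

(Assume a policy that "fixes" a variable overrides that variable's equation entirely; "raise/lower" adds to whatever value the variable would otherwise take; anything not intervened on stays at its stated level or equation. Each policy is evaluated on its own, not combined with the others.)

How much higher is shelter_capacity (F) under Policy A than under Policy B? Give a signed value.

-870

Policy A (S − 4, B := 69):
  M = 124
  S = 85 − 4 = 81
  B = 69
  F = 147 + 69 = 216
Policy B (S − 29):
  M = 124
  S = 85 − 29 = 56
  B = -29 + 6·124 + 4·56 = 939
  F = 147 + 939 = 1086
F: 216 − 1086 = -870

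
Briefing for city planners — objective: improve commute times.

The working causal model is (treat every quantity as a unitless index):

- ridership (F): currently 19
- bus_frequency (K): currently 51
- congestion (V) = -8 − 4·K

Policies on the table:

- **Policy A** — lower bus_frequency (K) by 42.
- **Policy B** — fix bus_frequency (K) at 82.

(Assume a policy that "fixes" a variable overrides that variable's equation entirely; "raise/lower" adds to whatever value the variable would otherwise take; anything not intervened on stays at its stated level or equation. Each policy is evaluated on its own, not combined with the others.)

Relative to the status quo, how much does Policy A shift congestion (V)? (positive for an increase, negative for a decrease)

168

Baseline:
  K = 51
  V = -8 − 4·51 = -212
Policy A (K − 42):
  K = 51 − 42 = 9
  V = -8 − 4·9 = -44
Change in V: -44 − (-212) = 168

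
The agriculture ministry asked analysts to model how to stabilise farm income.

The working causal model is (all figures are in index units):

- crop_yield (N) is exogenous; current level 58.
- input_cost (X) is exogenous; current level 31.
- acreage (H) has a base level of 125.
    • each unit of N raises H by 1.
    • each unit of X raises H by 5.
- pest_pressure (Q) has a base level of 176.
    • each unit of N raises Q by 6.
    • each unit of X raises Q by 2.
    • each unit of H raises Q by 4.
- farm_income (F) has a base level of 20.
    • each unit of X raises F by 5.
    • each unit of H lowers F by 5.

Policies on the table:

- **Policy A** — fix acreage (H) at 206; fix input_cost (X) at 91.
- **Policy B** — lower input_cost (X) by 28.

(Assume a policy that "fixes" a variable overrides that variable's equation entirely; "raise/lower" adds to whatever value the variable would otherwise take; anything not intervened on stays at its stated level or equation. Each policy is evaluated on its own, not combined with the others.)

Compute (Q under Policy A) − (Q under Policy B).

208

Policy A (H := 206, X := 91):
  N = 58
  X = 91
  H = 206
  Q = 176 + 6·58 + 2·91 + 4·206 = 1530
Policy B (X − 28):
  N = 58
  X = 31 − 28 = 3
  H = 125 + 58 + 5·3 = 198
  Q = 176 + 6·58 + 2·3 + 4·198 = 1322
Q: 1530 − 1322 = 208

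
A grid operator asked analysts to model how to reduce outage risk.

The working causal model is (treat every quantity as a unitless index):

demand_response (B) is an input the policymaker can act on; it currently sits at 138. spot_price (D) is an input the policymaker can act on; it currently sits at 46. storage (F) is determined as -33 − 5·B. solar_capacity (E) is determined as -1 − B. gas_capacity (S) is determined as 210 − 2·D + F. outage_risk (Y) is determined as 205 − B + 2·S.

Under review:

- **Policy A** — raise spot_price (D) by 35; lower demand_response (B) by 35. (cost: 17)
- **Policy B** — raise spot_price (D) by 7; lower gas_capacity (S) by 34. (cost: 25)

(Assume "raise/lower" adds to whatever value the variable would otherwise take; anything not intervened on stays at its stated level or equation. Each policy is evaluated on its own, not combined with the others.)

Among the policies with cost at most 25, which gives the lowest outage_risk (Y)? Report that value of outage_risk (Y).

-1239

Policy A (D + 35, B − 35):
  B = 138 − 35 = 103
  D = 46 + 35 = 81
  F = -33 − 5·103 = -548
  S = 210 − 2·81 + (-548) = -500
  Y = 205 − 103 + 2·(-500) = -898
Policy B (D + 7, S − 34):
  B = 138
  D = 46 + 7 = 53
  F = -33 − 5·138 = -723
  S = 210 − 2·53 + (-723) (−34 from intervention) = -653
  Y = 205 − 138 + 2·(-653) = -1239
Comparing — Policy A: Y=-898, Policy B: Y=-1239. Lowest is -1239 (Policy B).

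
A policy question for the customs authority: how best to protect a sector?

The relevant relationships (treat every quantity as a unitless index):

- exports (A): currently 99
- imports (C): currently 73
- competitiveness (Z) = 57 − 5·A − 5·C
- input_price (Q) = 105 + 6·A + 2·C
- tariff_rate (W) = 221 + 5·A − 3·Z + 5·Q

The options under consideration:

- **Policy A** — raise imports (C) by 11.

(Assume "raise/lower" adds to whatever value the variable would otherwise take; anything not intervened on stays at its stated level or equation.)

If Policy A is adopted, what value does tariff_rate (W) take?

Policy A (C + 11):
  A = 99
  C = 73 + 11 = 84
  Z = 57 − 5·99 − 5·84 = -858
  Q = 105 + 6·99 + 2·84 = 867
  W = 221 + 5·99 − 3·(-858) + 5·867 = 7625

7625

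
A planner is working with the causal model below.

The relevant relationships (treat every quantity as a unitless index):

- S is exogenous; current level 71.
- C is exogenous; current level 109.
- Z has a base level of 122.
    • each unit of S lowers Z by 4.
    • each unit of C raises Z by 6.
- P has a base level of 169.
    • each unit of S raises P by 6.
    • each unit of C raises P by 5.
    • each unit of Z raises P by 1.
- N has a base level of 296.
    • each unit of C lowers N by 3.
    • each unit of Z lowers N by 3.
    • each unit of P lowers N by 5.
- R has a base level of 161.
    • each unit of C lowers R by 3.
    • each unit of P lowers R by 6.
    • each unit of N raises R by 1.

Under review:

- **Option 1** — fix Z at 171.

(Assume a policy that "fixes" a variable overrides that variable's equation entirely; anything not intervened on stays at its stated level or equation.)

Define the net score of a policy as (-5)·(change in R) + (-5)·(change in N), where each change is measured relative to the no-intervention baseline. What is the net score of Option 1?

-35310

Baseline:
  S = 71
  C = 109
  Z = 122 − 4·71 + 6·109 = 492
  P = 169 + 6·71 + 5·109 + 492 = 1632
  N = 296 − 3·109 − 3·492 − 5·1632 = -9667
  R = 161 − 3·109 − 6·1632 + (-9667) = -19625
Option 1 (Z := 171):
  S = 71
  C = 109
  Z = 171
  P = 169 + 6·71 + 5·109 + 171 = 1311
  N = 296 − 3·109 − 3·171 − 5·1311 = -7099
  R = 161 − 3·109 − 6·1311 + (-7099) = -15131
ΔR = -15131 − (-19625) = 4494; ΔN = -7099 − (-9667) = 2568
Score = (-5)·4494 + (-5)·2568 = -35310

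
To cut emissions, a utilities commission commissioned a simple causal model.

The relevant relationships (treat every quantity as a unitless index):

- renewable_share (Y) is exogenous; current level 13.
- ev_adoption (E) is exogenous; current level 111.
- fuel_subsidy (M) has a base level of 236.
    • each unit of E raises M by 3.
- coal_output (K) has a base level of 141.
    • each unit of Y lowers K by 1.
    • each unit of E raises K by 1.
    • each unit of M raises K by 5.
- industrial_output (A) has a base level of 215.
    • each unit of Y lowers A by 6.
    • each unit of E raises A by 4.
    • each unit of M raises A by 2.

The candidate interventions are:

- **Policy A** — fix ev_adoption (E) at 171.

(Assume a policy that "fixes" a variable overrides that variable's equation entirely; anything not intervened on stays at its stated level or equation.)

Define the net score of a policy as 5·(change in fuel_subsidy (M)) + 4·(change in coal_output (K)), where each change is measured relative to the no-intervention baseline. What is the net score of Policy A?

Baseline:
  Y = 13
  E = 111
  M = 236 + 3·111 = 569
  K = 141 − 13 + 111 + 5·569 = 3084
Policy A (E := 171):
  Y = 13
  E = 171
  M = 236 + 3·171 = 749
  K = 141 − 13 + 171 + 5·749 = 4044
ΔM = 749 − 569 = 180; ΔK = 4044 − 3084 = 960
Score = 5·180 + 4·960 = 4740

4740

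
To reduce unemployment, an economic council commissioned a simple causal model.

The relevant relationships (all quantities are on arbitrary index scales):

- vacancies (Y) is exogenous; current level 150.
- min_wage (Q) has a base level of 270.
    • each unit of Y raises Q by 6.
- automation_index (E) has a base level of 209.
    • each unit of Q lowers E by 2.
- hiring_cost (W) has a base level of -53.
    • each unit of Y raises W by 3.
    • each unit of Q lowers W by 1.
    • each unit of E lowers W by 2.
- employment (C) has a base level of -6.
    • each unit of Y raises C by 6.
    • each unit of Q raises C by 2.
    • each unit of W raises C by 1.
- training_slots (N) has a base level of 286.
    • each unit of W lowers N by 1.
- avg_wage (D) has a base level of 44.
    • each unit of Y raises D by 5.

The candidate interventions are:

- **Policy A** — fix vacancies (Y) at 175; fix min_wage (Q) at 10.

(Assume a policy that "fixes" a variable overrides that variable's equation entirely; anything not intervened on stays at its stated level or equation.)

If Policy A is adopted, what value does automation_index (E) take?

Policy A (Y := 175, Q := 10):
  Y = 175
  Q = 10
  E = 209 − 2·10 = 189

189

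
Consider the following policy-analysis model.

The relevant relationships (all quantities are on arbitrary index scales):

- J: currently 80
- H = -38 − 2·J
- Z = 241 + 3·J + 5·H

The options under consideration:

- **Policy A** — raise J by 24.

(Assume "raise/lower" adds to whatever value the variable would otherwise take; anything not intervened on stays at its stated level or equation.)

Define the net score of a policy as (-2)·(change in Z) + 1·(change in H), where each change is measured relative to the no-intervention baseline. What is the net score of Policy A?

288

Baseline:
  J = 80
  H = -38 − 2·80 = -198
  Z = 241 + 3·80 + 5·(-198) = -509
Policy A (J + 24):
  J = 80 + 24 = 104
  H = -38 − 2·104 = -246
  Z = 241 + 3·104 + 5·(-246) = -677
ΔZ = -677 − (-509) = -168; ΔH = -246 − (-198) = -48
Score = (-2)·(-168) + 1·(-48) = 288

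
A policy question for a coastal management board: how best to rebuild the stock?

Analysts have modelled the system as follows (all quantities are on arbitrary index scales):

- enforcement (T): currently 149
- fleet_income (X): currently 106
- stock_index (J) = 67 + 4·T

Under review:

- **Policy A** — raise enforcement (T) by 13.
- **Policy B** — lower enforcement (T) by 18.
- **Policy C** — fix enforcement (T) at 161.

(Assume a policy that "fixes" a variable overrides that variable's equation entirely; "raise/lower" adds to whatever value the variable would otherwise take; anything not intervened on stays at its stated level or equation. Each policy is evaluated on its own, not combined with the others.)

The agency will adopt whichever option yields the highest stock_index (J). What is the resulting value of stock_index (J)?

715

Policy A (T + 13):
  T = 149 + 13 = 162
  J = 67 + 4·162 = 715
Policy B (T − 18):
  T = 149 − 18 = 131
  J = 67 + 4·131 = 591
Policy C (T := 161):
  T = 161
  J = 67 + 4·161 = 711
Comparing — Policy A: J=715, Policy B: J=591, Policy C: J=711. Highest is 715 (Policy A).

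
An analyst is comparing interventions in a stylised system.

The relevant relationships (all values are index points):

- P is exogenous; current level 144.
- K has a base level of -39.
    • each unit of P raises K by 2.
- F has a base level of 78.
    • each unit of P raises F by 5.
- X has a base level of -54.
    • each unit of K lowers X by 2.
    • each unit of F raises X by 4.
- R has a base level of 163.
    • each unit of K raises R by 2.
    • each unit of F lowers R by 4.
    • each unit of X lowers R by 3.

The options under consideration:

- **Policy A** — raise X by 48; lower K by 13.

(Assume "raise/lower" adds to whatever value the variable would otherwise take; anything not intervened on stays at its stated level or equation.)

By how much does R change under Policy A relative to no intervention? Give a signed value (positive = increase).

Baseline:
  P = 144
  K = -39 + 2·144 = 249
  F = 78 + 5·144 = 798
  X = -54 − 2·249 + 4·798 = 2640
  R = 163 + 2·249 − 4·798 − 3·2640 = -10451
Policy A (X + 48, K − 13):
  P = 144
  K = -39 + 2·144 (−13 from intervention) = 236
  F = 78 + 5·144 = 798
  X = -54 − 2·236 + 4·798 (+48 from intervention) = 2714
  R = 163 + 2·236 − 4·798 − 3·2714 = -10699
Change in R: -10699 − (-10451) = -248

-248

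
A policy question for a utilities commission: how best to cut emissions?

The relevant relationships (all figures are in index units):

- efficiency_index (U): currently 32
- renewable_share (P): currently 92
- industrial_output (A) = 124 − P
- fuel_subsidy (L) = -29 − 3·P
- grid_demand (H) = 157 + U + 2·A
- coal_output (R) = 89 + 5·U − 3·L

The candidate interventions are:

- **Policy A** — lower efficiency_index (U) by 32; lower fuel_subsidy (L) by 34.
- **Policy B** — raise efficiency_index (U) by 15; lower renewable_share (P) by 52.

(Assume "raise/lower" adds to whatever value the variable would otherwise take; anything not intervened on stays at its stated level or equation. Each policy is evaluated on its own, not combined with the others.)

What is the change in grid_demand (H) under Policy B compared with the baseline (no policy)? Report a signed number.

Baseline:
  U = 32
  P = 92
  A = 124 − 92 = 32
  H = 157 + 32 + 2·32 = 253
Policy B (U + 15, P − 52):
  U = 32 + 15 = 47
  P = 92 − 52 = 40
  A = 124 − 40 = 84
  H = 157 + 47 + 2·84 = 372
Change in H: 372 − 253 = 119

119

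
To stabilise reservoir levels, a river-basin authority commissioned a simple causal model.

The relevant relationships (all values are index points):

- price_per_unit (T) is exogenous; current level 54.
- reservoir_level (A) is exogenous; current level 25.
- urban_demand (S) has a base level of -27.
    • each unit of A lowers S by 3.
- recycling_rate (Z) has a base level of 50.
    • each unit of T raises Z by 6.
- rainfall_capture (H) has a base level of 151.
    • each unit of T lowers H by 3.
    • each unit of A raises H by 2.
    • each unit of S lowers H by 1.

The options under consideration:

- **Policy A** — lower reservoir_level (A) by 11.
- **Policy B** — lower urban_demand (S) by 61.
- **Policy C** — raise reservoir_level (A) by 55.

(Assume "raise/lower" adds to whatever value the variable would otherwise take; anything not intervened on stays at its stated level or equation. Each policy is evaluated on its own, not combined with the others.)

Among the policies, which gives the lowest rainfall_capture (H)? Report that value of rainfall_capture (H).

86

Policy A (A − 11):
  T = 54
  A = 25 − 11 = 14
  S = -27 − 3·14 = -69
  H = 151 − 3·54 + 2·14 − (-69) = 86
Policy B (S − 61):
  T = 54
  A = 25
  S = -27 − 3·25 (−61 from intervention) = -163
  H = 151 − 3·54 + 2·25 − (-163) = 202
Policy C (A + 55):
  T = 54
  A = 25 + 55 = 80
  S = -27 − 3·80 = -267
  H = 151 − 3·54 + 2·80 − (-267) = 416
Comparing — Policy A: H=86, Policy B: H=202, Policy C: H=416. Lowest is 86 (Policy A).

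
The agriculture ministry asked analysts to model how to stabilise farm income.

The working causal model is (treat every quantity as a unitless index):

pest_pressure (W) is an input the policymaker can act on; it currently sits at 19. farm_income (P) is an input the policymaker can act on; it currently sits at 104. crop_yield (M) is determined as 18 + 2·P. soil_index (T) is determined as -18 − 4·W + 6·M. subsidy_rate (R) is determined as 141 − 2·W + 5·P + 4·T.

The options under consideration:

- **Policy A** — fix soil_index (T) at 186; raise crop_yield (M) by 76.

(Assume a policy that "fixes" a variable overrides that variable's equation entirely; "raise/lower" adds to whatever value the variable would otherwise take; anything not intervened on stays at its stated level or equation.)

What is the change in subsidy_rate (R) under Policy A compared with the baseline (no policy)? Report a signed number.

Baseline:
  W = 19
  P = 104
  M = 18 + 2·104 = 226
  T = -18 − 4·19 + 6·226 = 1262
  R = 141 − 2·19 + 5·104 + 4·1262 = 5671
Policy A (T := 186, M + 76):
  W = 19
  P = 104
  M = 18 + 2·104 (+76 from intervention) = 302
  T = 186
  R = 141 − 2·19 + 5·104 + 4·186 = 1367
Change in R: 1367 − 5671 = -4304

-4304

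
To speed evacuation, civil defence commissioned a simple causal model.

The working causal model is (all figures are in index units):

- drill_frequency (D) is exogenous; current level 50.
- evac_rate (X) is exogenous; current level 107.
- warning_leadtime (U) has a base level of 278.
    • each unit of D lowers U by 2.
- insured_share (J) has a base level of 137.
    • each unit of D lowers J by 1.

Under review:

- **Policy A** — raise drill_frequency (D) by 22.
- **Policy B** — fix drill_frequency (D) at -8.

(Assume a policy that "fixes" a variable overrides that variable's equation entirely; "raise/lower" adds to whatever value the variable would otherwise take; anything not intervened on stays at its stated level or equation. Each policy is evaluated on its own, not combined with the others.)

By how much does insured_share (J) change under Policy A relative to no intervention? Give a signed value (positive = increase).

Baseline:
  D = 50
  J = 137 − 50 = 87
Policy A (D + 22):
  D = 50 + 22 = 72
  J = 137 − 72 = 65
Change in J: 65 − 87 = -22

-22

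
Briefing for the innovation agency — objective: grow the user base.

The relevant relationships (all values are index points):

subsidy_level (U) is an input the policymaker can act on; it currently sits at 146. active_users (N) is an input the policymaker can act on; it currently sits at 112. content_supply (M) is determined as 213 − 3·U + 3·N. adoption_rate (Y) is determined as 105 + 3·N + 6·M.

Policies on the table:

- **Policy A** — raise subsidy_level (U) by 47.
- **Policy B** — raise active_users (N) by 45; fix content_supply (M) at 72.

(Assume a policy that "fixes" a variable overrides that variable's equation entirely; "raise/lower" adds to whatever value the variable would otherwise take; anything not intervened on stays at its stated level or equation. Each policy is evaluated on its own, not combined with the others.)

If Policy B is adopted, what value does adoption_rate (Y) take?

Policy B (N + 45, M := 72):
  U = 146
  N = 112 + 45 = 157
  M = 72
  Y = 105 + 3·157 + 6·72 = 1008

1008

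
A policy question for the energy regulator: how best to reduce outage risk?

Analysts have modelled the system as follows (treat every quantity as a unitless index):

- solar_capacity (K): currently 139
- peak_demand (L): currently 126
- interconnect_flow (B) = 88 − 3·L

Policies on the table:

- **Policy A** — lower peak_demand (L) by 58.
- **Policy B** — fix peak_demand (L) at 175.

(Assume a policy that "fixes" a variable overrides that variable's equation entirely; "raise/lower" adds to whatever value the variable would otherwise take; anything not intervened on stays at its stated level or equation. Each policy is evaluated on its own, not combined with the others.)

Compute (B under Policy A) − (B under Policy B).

321

Policy A (L − 58):
  L = 126 − 58 = 68
  B = 88 − 3·68 = -116
Policy B (L := 175):
  L = 175
  B = 88 − 3·175 = -437
B: -116 − (-437) = 321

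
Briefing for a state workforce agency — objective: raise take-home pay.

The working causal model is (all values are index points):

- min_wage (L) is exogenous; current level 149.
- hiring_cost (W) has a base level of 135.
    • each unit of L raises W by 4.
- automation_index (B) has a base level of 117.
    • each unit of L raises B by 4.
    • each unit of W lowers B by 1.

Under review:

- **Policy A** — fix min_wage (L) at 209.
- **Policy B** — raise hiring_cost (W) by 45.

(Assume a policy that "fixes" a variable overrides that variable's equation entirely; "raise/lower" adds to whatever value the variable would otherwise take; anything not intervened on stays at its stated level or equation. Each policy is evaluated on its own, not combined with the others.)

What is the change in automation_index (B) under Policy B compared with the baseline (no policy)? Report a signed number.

Baseline:
  L = 149
  W = 135 + 4·149 = 731
  B = 117 + 4·149 − 731 = -18
Policy B (W + 45):
  L = 149
  W = 135 + 4·149 (+45 from intervention) = 776
  B = 117 + 4·149 − 776 = -63
Change in B: -63 − (-18) = -45

-45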